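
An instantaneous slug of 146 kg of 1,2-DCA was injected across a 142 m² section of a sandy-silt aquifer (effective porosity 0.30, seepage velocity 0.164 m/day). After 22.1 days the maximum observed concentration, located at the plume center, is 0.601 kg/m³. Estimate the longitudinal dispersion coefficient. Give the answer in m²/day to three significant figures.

At the plume center C_max = M/(n_e·A·√(4πDt)), so D = M²/(4πt·(n_e·A·C_max)²).
n_e·A·C_max = 0.30 × 142 × 0.601 = 25.60 kg/m.
D = 146²/(4π × 22.1 × 25.60²) = 0.117 m²/day.

0.117 m²/day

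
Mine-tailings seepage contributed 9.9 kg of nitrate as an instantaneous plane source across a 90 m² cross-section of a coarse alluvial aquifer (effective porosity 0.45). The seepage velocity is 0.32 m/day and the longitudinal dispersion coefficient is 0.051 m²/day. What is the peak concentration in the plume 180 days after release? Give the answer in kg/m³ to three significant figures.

0.0228 kg/m³

The peak of an instantaneous 1D plume sits at x = vt; there the Gaussian factor is 1 and C_max = M/(n_e·A·√(4πDt)), where n_e·A is the pore area the mass is dissolved in.
√(4πDt) = √(4π × 0.051 × 180) = 10.74 m, so C_max = 9.9/(0.45 × 90 × 10.74) = 0.0228 kg/m³.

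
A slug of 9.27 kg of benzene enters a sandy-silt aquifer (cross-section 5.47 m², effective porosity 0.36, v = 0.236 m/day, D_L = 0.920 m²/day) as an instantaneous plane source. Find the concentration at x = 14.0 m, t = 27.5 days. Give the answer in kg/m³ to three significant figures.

For an instantaneous plane source, C(x,t) = M/(n_e·A·√(4πDt)) · exp(−(x−vt)²/(4Dt)), with n_e·A the pore (flow) area.
Plume center vt = 0.236 × 27.5 = 6.49 m, so the well at 14.0 m is 7.51 m downgradient of the peak.
√(4πDt) = 17.83 m, giving peak height M/(n_e·A·√(4πDt)) = 9.27/(0.36 × 5.47 × 17.83) = 0.2640 kg/m³.
(x−vt)²/(4Dt) = (7.51)²/(4 × 0.920 × 27.5) = 0.5573; exp(−0.5573) = 0.5728.
C = 0.2640 × 0.5728 = 0.151 kg/m³.

0.151 kg/m³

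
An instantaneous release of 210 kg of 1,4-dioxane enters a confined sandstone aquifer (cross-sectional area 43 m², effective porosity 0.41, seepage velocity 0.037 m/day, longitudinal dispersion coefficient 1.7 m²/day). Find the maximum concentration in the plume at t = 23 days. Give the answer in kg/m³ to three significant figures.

0.537 kg/m³

The peak of an instantaneous 1D plume sits at x = vt; there the Gaussian factor is 1 and C_max = M/(n_e·A·√(4πDt)), where n_e·A is the pore area the mass is dissolved in.
√(4πDt) = √(4π × 1.7 × 23) = 22.17 m, so C_max = 210/(0.41 × 43 × 22.17) = 0.537 kg/m³.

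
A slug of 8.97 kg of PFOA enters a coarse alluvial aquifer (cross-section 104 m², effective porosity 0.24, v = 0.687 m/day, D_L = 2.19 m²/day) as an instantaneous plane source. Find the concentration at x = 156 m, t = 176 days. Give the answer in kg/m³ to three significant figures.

0.00232 kg/m³

For an instantaneous plane source, C(x,t) = M/(n_e·A·√(4πDt)) · exp(−(x−vt)²/(4Dt)), with n_e·A the pore (flow) area.
Plume center vt = 0.687 × 176 = 120.912 m, so the well at 156 m is 35.088 m downgradient of the peak.
√(4πDt) = 69.60 m, giving peak height M/(n_e·A·√(4πDt)) = 8.97/(0.24 × 104 × 69.60) = 0.005163 kg/m³.
(x−vt)²/(4Dt) = (35.088)²/(4 × 2.19 × 176) = 0.7985; exp(−0.7985) = 0.4500.
C = 0.005163 × 0.4500 = 0.00232 kg/m³.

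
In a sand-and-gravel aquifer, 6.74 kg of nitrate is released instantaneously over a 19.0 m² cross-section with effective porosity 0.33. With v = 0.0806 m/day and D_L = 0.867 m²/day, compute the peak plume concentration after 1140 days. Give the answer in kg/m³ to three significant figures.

The peak of an instantaneous 1D plume sits at x = vt; there the Gaussian factor is 1 and C_max = M/(n_e·A·√(4πDt)), where n_e·A is the pore area the mass is dissolved in.
√(4πDt) = √(4π × 0.867 × 1140) = 111.4 m, so C_max = 6.74/(0.33 × 19.0 × 111.4) = 0.00965 kg/m³.

0.00965 kg/m³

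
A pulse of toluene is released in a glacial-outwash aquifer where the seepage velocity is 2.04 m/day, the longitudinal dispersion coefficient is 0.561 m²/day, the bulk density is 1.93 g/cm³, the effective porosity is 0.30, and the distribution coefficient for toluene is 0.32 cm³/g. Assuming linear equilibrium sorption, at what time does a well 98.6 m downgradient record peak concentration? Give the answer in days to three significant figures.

147 days

Retardation factor R = 1 + ρ_b·K_d/n = 1 + 1.93 × 0.32/0.30 = 3.059.
Sorption retards both mechanisms: v_R = v/R = 0.6669 m/day, D_R = D/R = 0.1834 m²/day.
Peak time from v_R²t² + 2D_R t − x² = 0: t = (√(D_R² + v_R²x²) − D_R)/v_R².
√(D_R² + v_R²x²) = √(0.1834² + 0.6669² × 98.6²) = 65.76; v_R² = 0.4448.
t = (65.76 − 0.1834)/0.4448 = 147 days.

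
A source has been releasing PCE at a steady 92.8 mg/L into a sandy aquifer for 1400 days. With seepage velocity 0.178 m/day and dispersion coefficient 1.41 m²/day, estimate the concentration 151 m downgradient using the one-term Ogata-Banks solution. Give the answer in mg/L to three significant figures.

For a continuous step input, C/C₀ ≈ ½·erfc((x−vt)/(2√(Dt))).
vt = 0.178 × 1400 = 249.2 m and 2√(Dt) = 2√(1.41 × 1400) = 88.86 m.
Argument (x−vt)/(2√(Dt)) = (151 − 249.2)/88.86 = -1.105; ½·erfc(-1.105) = 0.9409.
C = 92.8 × 0.9409 = 87.3 mg/L.

87.3 mg/L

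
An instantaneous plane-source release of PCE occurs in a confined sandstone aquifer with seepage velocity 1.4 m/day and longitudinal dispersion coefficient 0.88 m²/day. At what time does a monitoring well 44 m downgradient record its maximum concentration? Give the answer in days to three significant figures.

For the 1D instantaneous-source solution, setting ∂C/∂t = 0 at fixed x gives v²t² + 2Dt − x² = 0, so t = (√(D² + v²x²) − D)/v².
√(D² + v²x²) = √(0.88² + 1.4² × 44²) = 61.61; v² = 1.96.
t = (61.61 − 0.88)/1.96 = 31.0 days (vs. the pure-advection estimate x/v = 31.4 d).

31.0 days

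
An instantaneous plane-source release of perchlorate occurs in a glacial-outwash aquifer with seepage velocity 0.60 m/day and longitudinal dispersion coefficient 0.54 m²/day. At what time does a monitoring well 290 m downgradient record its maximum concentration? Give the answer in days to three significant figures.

482 days

For the 1D instantaneous-source solution, setting ∂C/∂t = 0 at fixed x gives v²t² + 2Dt − x² = 0, so t = (√(D² + v²x²) − D)/v².
√(D² + v²x²) = √(0.54² + 0.60² × 290²) = 174.0; v² = 0.36.
t = (174.0 − 0.54)/0.36 = 482 days (vs. the pure-advection estimate x/v = 483 d).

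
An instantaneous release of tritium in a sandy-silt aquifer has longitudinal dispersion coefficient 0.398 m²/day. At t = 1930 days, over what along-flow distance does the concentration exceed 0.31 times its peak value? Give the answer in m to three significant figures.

120 m

The plume is Gaussian with σ = √(2Dt) = √(2 × 0.398 × 1930) = 39.20 m.
C/C_peak = exp(−Δx²/(2σ²)) = 0.31 ⇒ Δx = σ·√(−2 ln 0.31) = 39.20 × 1.530 = 59.98 m.
Width = 2Δx = 120 m.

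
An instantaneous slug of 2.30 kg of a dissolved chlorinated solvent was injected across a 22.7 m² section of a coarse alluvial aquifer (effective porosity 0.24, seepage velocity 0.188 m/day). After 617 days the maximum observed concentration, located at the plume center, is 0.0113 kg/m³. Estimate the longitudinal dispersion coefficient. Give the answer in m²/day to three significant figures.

0.180 m²/day

At the plume center C_max = M/(n_e·A·√(4πDt)), so D = M²/(4πt·(n_e·A·C_max)²).
n_e·A·C_max = 0.24 × 22.7 × 0.0113 = 0.06156 kg/m.
D = 2.30²/(4π × 617 × 0.06156²) = 0.180 m²/day.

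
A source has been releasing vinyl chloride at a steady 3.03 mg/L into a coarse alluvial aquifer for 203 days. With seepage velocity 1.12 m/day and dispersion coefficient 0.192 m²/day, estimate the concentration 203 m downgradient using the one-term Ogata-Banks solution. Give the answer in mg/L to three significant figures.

3.02 mg/L

For a continuous step input, C/C₀ ≈ ½·erfc((x−vt)/(2√(Dt))).
vt = 1.12 × 203 = 227.36 m and 2√(Dt) = 2√(0.192 × 203) = 12.49 m.
Argument (x−vt)/(2√(Dt)) = (203 − 227.36)/12.49 = -1.950; ½·erfc(-1.950) = 0.9971.
C = 3.03 × 0.9971 = 3.02 mg/L.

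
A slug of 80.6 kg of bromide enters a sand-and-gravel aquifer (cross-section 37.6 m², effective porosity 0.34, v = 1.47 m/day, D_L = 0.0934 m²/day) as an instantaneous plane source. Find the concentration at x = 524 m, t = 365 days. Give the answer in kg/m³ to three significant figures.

For an instantaneous plane source, C(x,t) = M/(n_e·A·√(4πDt)) · exp(−(x−vt)²/(4Dt)), with n_e·A the pore (flow) area.
Plume center vt = 1.47 × 365 = 536.55 m, so the well at 524 m is 12.55 m upgradient of the peak.
√(4πDt) = 20.70 m, giving peak height M/(n_e·A·√(4πDt)) = 80.6/(0.34 × 37.6 × 20.70) = 0.3046 kg/m³.
(x−vt)²/(4Dt) = (-12.55)²/(4 × 0.0934 × 365) = 1.155; exp(−1.155) = 0.3151.
C = 0.3046 × 0.3151 = 0.0960 kg/m³.

0.0960 kg/m³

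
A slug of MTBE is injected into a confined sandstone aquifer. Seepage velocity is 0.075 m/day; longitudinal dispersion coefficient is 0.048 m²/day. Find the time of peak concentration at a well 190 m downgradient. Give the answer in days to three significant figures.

For the 1D instantaneous-source solution, setting ∂C/∂t = 0 at fixed x gives v²t² + 2Dt − x² = 0, so t = (√(D² + v²x²) − D)/v².
√(D² + v²x²) = √(0.048² + 0.075² × 190²) = 14.25; v² = 0.005625.
t = (14.25 − 0.048)/0.005625 = 2520 days (vs. the pure-advection estimate x/v = 2530 d).

2520 days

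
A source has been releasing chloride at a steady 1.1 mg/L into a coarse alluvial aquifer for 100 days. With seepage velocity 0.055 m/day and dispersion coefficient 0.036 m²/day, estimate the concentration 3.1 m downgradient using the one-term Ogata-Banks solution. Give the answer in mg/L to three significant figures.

0.896 mg/L

For a continuous step input, C/C₀ ≈ ½·erfc((x−vt)/(2√(Dt))).
vt = 0.055 × 100 = 5.5 m and 2√(Dt) = 2√(0.036 × 100) = 3.795 m.
Argument (x−vt)/(2√(Dt)) = (3.1 − 5.5)/3.795 = -0.6324; ½·erfc(-0.6324) = 0.8144.
C = 1.1 × 0.8144 = 0.896 mg/L.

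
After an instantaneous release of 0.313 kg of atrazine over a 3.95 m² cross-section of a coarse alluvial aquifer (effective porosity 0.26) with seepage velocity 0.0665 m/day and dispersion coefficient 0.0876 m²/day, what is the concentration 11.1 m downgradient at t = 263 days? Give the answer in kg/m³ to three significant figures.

For an instantaneous plane source, C(x,t) = M/(n_e·A·√(4πDt)) · exp(−(x−vt)²/(4Dt)), with n_e·A the pore (flow) area.
Plume center vt = 0.0665 × 263 = 17.4895 m, so the well at 11.1 m is 6.3895 m upgradient of the peak.
√(4πDt) = 17.02 m, giving peak height M/(n_e·A·√(4πDt)) = 0.313/(0.26 × 3.95 × 17.02) = 0.01791 kg/m³.
(x−vt)²/(4Dt) = (-6.3895)²/(4 × 0.0876 × 263) = 0.4430; exp(−0.4430) = 0.6421.
C = 0.01791 × 0.6421 = 0.0115 kg/m³.

0.0115 kg/m³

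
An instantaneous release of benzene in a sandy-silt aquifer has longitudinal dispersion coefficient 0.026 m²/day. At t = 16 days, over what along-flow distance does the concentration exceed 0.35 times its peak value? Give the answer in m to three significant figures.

The plume is Gaussian with σ = √(2Dt) = √(2 × 0.026 × 16) = 0.9121 m.
C/C_peak = exp(−Δx²/(2σ²)) = 0.35 ⇒ Δx = σ·√(−2 ln 0.35) = 0.9121 × 1.449 = 1.322 m.
Width = 2Δx = 2.64 m.

2.64 m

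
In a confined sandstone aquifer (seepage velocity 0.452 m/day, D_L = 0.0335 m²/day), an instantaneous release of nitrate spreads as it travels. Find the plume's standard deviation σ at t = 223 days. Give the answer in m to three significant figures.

3.87 m

Dispersive spreading gives a Gaussian with σ² = 2Dt; advection only shifts the center.
σ = √(2 × 0.0335 × 223) = 3.87 m.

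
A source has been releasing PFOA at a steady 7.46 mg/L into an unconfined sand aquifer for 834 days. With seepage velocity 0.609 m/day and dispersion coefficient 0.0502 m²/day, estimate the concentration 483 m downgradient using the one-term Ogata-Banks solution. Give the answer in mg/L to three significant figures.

7.44 mg/L

For a continuous step input, C/C₀ ≈ ½·erfc((x−vt)/(2√(Dt))).
vt = 0.609 × 834 = 507.906 m and 2√(Dt) = 2√(0.0502 × 834) = 12.94 m.
Argument (x−vt)/(2√(Dt)) = (483 − 507.906)/12.94 = -1.925; ½·erfc(-1.925) = 0.9968.
C = 7.46 × 0.9968 = 7.44 mg/L.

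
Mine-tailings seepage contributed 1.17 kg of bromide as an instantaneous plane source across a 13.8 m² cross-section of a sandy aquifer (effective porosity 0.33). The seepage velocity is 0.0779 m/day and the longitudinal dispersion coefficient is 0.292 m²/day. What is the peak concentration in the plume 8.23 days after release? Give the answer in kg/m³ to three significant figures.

0.0468 kg/m³

The peak of an instantaneous 1D plume sits at x = vt; there the Gaussian factor is 1 and C_max = M/(n_e·A·√(4πDt)), where n_e·A is the pore area the mass is dissolved in.
√(4πDt) = √(4π × 0.292 × 8.23) = 5.495 m, so C_max = 1.17/(0.33 × 13.8 × 5.495) = 0.0468 kg/m³.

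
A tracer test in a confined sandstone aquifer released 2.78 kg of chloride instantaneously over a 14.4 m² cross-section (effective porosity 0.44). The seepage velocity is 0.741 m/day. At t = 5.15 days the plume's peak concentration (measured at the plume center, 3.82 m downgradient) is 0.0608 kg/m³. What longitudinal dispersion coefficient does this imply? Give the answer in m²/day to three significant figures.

At the plume center C_max = M/(n_e·A·√(4πDt)), so D = M²/(4πt·(n_e·A·C_max)²).
n_e·A·C_max = 0.44 × 14.4 × 0.0608 = 0.3852 kg/m.
D = 2.78²/(4π × 5.15 × 0.3852²) = 0.805 m²/day.

0.805 m²/day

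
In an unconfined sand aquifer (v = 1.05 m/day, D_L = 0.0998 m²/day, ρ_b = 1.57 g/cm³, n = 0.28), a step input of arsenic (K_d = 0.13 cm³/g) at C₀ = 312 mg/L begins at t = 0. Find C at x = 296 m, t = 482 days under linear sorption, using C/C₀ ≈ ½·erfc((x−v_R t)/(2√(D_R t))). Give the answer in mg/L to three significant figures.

103 mg/L

Retardation factor R = 1 + ρ_b·K_d/n = 1 + 1.57 × 0.13/0.28 = 1.729.
Sorption retards both mechanisms: v_R = v/R = 0.6073 m/day, D_R = D/R = 0.05772 m²/day.
v_R·t = 0.6073 × 482 = 292.7186 m; 2√(D_R t) = 10.55 m; argument = (296 − 292.7186)/10.55 = 0.3110.
C = C₀ × ½·erfc(0.3110) = 312 × 0.3300 = 103 mg/L.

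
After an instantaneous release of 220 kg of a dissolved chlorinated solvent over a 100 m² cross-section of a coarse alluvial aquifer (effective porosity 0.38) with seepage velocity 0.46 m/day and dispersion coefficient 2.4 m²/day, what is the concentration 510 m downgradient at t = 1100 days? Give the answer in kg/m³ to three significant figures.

0.0317 kg/m³

For an instantaneous plane source, C(x,t) = M/(n_e·A·√(4πDt)) · exp(−(x−vt)²/(4Dt)), with n_e·A the pore (flow) area.
Plume center vt = 0.46 × 1100 = 506 m, so the well at 510 m is 4 m downgradient of the peak.
√(4πDt) = 182.1 m, giving peak height M/(n_e·A·√(4πDt)) = 220/(0.38 × 100 × 182.1) = 0.03179 kg/m³.
(x−vt)²/(4Dt) = (4)²/(4 × 2.4 × 1100) = 0.001515; exp(−0.001515) = 0.9985.
C = 0.03179 × 0.9985 = 0.0317 kg/m³.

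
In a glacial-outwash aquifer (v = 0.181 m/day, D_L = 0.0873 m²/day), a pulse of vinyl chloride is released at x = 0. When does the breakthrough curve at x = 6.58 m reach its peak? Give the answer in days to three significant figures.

For the 1D instantaneous-source solution, setting ∂C/∂t = 0 at fixed x gives v²t² + 2Dt − x² = 0, so t = (√(D² + v²x²) − D)/v².
√(D² + v²x²) = √(0.0873² + 0.181² × 6.58²) = 1.194; v² = 0.032761.
t = (1.194 − 0.0873)/0.032761 = 33.8 days (vs. the pure-advection estimate x/v = 36.4 d).

33.8 days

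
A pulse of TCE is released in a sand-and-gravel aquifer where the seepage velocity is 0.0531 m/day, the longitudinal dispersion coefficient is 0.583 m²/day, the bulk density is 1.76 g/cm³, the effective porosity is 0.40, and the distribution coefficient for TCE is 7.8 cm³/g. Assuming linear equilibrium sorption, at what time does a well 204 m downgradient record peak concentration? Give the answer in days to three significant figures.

Retardation factor R = 1 + ρ_b·K_d/n = 1 + 1.76 × 7.8/0.40 = 35.32.
Sorption retards both mechanisms: v_R = v/R = 0.001503 m/day, D_R = D/R = 0.01651 m²/day.
Peak time from v_R²t² + 2D_R t − x² = 0: t = (√(D_R² + v_R²x²) − D_R)/v_R².
√(D_R² + v_R²x²) = √(0.01651² + 0.001503² × 204²) = 0.3071; v_R² = 2.259e-06.
t = (0.3071 − 0.01651)/2.259e-06 = 129000 days.

129000 days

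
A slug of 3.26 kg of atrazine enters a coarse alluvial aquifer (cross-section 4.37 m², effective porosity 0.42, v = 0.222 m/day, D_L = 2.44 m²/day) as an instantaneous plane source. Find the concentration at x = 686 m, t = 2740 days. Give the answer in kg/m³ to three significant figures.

For an instantaneous plane source, C(x,t) = M/(n_e·A·√(4πDt)) · exp(−(x−vt)²/(4Dt)), with n_e·A the pore (flow) area.
Plume center vt = 0.222 × 2740 = 608.28 m, so the well at 686 m is 77.72 m downgradient of the peak.
√(4πDt) = 289.9 m, giving peak height M/(n_e·A·√(4πDt)) = 3.26/(0.42 × 4.37 × 289.9) = 0.006127 kg/m³.
(x−vt)²/(4Dt) = (77.72)²/(4 × 2.44 × 2740) = 0.2259; exp(−0.2259) = 0.7978.
C = 0.006127 × 0.7978 = 0.00489 kg/m³.

0.00489 kg/m³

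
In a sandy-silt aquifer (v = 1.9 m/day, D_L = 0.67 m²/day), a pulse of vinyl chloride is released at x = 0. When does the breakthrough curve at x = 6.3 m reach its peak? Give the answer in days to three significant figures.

For the 1D instantaneous-source solution, setting ∂C/∂t = 0 at fixed x gives v²t² + 2Dt − x² = 0, so t = (√(D² + v²x²) − D)/v².
√(D² + v²x²) = √(0.67² + 1.9² × 6.3²) = 11.99; v² = 3.61.
t = (11.99 − 0.67)/3.61 = 3.14 days (vs. the pure-advection estimate x/v = 3.32 d).

3.14 days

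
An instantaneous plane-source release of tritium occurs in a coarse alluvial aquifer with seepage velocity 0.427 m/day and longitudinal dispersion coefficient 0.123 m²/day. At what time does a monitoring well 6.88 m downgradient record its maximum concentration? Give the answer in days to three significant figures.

15.5 days

For the 1D instantaneous-source solution, setting ∂C/∂t = 0 at fixed x gives v²t² + 2Dt − x² = 0, so t = (√(D² + v²x²) − D)/v².
√(D² + v²x²) = √(0.123² + 0.427² × 6.88²) = 2.940; v² = 0.182329.
t = (2.940 − 0.123)/0.182329 = 15.5 days (vs. the pure-advection estimate x/v = 16.1 d).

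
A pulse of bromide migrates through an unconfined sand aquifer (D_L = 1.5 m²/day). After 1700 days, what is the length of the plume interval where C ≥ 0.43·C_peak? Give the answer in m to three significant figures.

186 m

The plume is Gaussian with σ = √(2Dt) = √(2 × 1.5 × 1700) = 71.41 m.
C/C_peak = exp(−Δx²/(2σ²)) = 0.43 ⇒ Δx = σ·√(−2 ln 0.43) = 71.41 × 1.299 = 92.76 m.
Width = 2Δx = 186 m.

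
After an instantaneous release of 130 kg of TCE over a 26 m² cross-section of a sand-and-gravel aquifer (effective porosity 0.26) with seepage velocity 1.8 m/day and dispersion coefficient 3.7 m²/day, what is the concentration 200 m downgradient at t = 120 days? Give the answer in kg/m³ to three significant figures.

For an instantaneous plane source, C(x,t) = M/(n_e·A·√(4πDt)) · exp(−(x−vt)²/(4Dt)), with n_e·A the pore (flow) area.
Plume center vt = 1.8 × 120 = 216 m, so the well at 200 m is 16 m upgradient of the peak.
√(4πDt) = 74.70 m, giving peak height M/(n_e·A·√(4πDt)) = 130/(0.26 × 26 × 74.70) = 0.2574 kg/m³.
(x−vt)²/(4Dt) = (-16)²/(4 × 3.7 × 120) = 0.1441; exp(−0.1441) = 0.8658.
C = 0.2574 × 0.8658 = 0.223 kg/m³.

0.223 kg/m³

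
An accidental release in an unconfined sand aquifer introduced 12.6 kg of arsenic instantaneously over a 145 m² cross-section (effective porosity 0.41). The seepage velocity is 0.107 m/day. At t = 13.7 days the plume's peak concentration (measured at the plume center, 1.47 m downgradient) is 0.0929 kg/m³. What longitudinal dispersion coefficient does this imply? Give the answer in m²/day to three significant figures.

At the plume center C_max = M/(n_e·A·√(4πDt)), so D = M²/(4πt·(n_e·A·C_max)²).
n_e·A·C_max = 0.41 × 145 × 0.0929 = 5.523 kg/m.
D = 12.6²/(4π × 13.7 × 5.523²) = 0.0302 m²/day.

0.0302 m²/day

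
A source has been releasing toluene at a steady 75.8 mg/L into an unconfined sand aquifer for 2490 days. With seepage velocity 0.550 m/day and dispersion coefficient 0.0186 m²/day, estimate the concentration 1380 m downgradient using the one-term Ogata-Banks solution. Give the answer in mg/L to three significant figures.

10.4 mg/L

For a continuous step input, C/C₀ ≈ ½·erfc((x−vt)/(2√(Dt))).
vt = 0.550 × 2490 = 1369.5 m and 2√(Dt) = 2√(0.0186 × 2490) = 13.61 m.
Argument (x−vt)/(2√(Dt)) = (1380 − 1369.5)/13.61 = 0.7715; ½·erfc(0.7715) = 0.1376.
C = 75.8 × 0.1376 = 10.4 mg/L.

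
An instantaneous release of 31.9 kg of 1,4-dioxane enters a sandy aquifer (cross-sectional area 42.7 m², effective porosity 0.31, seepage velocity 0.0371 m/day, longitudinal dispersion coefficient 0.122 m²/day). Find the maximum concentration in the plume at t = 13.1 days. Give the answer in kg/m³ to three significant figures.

The peak of an instantaneous 1D plume sits at x = vt; there the Gaussian factor is 1 and C_max = M/(n_e·A·√(4πDt)), where n_e·A is the pore area the mass is dissolved in.
√(4πDt) = √(4π × 0.122 × 13.1) = 4.481 m, so C_max = 31.9/(0.31 × 42.7 × 4.481) = 0.538 kg/m³.

0.538 kg/m³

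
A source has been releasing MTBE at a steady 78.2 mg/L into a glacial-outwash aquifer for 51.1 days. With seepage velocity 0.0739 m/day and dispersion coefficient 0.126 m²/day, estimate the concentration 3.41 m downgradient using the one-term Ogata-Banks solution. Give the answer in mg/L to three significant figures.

For a continuous step input, C/C₀ ≈ ½·erfc((x−vt)/(2√(Dt))).
vt = 0.0739 × 51.1 = 3.77629 m and 2√(Dt) = 2√(0.126 × 51.1) = 5.075 m.
Argument (x−vt)/(2√(Dt)) = (3.41 − 3.77629)/5.075 = -0.07218; ½·erfc(-0.07218) = 0.5407.
C = 78.2 × 0.5407 = 42.3 mg/L.

42.3 mg/L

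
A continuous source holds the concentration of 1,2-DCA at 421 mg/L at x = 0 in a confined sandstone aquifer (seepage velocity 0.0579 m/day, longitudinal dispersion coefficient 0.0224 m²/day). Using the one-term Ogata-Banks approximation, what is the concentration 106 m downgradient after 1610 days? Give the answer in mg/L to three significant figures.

For a continuous step input, C/C₀ ≈ ½·erfc((x−vt)/(2√(Dt))).
vt = 0.0579 × 1610 = 93.219 m and 2√(Dt) = 2√(0.0224 × 1610) = 12.01 m.
Argument (x−vt)/(2√(Dt)) = (106 − 93.219)/12.01 = 1.064; ½·erfc(1.064) = 0.06620.
C = 421 × 0.06620 = 27.9 mg/L.

27.9 mg/L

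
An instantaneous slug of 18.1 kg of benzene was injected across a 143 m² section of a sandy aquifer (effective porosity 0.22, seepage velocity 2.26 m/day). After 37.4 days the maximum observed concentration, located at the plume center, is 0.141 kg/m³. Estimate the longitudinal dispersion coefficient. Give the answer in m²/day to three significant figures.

At the plume center C_max = M/(n_e·A·√(4πDt)), so D = M²/(4πt·(n_e·A·C_max)²).
n_e·A·C_max = 0.22 × 143 × 0.141 = 4.436 kg/m.
D = 18.1²/(4π × 37.4 × 4.436²) = 0.0354 m²/day.

0.0354 m²/day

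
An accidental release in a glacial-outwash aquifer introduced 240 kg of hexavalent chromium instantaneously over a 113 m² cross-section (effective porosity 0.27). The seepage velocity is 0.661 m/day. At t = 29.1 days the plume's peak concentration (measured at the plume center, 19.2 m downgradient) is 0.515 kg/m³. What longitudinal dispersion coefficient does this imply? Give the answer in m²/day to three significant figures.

At the plume center C_max = M/(n_e·A·√(4πDt)), so D = M²/(4πt·(n_e·A·C_max)²).
n_e·A·C_max = 0.27 × 113 × 0.515 = 15.71 kg/m.
D = 240²/(4π × 29.1 × 15.71²) = 0.638 m²/day.

0.638 m²/day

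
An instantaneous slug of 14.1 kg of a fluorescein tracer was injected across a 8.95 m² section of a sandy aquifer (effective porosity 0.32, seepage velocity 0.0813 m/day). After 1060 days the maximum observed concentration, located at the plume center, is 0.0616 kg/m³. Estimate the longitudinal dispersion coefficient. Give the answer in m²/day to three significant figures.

0.480 m²/day

At the plume center C_max = M/(n_e·A·√(4πDt)), so D = M²/(4πt·(n_e·A·C_max)²).
n_e·A·C_max = 0.32 × 8.95 × 0.0616 = 0.1764 kg/m.
D = 14.1²/(4π × 1060 × 0.1764²) = 0.480 m²/day.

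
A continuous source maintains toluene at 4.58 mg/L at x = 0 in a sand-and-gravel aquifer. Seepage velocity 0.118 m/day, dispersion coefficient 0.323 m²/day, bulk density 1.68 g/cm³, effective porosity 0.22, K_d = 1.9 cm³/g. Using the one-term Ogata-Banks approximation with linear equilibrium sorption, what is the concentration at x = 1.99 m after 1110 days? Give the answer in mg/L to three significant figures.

3.80 mg/L

Retardation factor R = 1 + ρ_b·K_d/n = 1 + 1.68 × 1.9/0.22 = 15.51.
Sorption retards both mechanisms: v_R = v/R = 0.007608 m/day, D_R = D/R = 0.02083 m²/day.
v_R·t = 0.007608 × 1110 = 8.44488 m; 2√(D_R t) = 9.617 m; argument = (1.99 − 8.44488)/9.617 = -0.6712.
C = C₀ × ½·erfc(-0.6712) = 4.58 × 0.8287 = 3.80 mg/L.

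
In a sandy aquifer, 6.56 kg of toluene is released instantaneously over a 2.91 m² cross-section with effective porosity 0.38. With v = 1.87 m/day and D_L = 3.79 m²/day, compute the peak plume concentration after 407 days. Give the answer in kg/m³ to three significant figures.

0.0426 kg/m³

The peak of an instantaneous 1D plume sits at x = vt; there the Gaussian factor is 1 and C_max = M/(n_e·A·√(4πDt)), where n_e·A is the pore area the mass is dissolved in.
√(4πDt) = √(4π × 3.79 × 407) = 139.2 m, so C_max = 6.56/(0.38 × 2.91 × 139.2) = 0.0426 kg/m³.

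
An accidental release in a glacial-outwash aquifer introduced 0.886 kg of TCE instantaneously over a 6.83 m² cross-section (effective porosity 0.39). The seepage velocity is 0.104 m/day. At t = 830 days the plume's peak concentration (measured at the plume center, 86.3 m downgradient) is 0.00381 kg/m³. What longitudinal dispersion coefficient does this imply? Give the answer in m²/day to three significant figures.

At the plume center C_max = M/(n_e·A·√(4πDt)), so D = M²/(4πt·(n_e·A·C_max)²).
n_e·A·C_max = 0.39 × 6.83 × 0.00381 = 0.01015 kg/m.
D = 0.886²/(4π × 830 × 0.01015²) = 0.731 m²/day.

0.731 m²/day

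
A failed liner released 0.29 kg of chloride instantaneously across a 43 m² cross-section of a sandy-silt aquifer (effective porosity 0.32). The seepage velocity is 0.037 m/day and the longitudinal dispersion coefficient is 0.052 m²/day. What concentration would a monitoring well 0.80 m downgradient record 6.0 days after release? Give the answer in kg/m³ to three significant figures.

0.00814 kg/m³

For an instantaneous plane source, C(x,t) = M/(n_e·A·√(4πDt)) · exp(−(x−vt)²/(4Dt)), with n_e·A the pore (flow) area.
Plume center vt = 0.037 × 6.0 = 0.222 m, so the well at 0.80 m is 0.578 m downgradient of the peak.
√(4πDt) = 1.980 m, giving peak height M/(n_e·A·√(4πDt)) = 0.29/(0.32 × 43 × 1.980) = 0.01064 kg/m³.
(x−vt)²/(4Dt) = (0.578)²/(4 × 0.052 × 6.0) = 0.2677; exp(−0.2677) = 0.7651.
C = 0.01064 × 0.7651 = 0.00814 kg/m³.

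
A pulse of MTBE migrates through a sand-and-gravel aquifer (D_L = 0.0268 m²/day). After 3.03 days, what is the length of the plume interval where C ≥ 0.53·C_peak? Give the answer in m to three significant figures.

The plume is Gaussian with σ = √(2Dt) = √(2 × 0.0268 × 3.03) = 0.4030 m.
C/C_peak = exp(−Δx²/(2σ²)) = 0.53 ⇒ Δx = σ·√(−2 ln 0.53) = 0.4030 × 1.127 = 0.4542 m.
Width = 2Δx = 0.908 m.

0.908 m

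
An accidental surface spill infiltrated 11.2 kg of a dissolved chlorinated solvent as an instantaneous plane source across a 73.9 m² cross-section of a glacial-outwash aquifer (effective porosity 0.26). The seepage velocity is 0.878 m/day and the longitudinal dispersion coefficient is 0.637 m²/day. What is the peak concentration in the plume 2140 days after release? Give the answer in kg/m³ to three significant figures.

The peak of an instantaneous 1D plume sits at x = vt; there the Gaussian factor is 1 and C_max = M/(n_e·A·√(4πDt)), where n_e·A is the pore area the mass is dissolved in.
√(4πDt) = √(4π × 0.637 × 2140) = 130.9 m, so C_max = 11.2/(0.26 × 73.9 × 130.9) = 0.00445 kg/m³.

0.00445 kg/m³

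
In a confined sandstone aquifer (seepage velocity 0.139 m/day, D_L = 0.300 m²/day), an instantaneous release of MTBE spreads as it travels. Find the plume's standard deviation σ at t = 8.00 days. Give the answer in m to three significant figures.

Dispersive spreading gives a Gaussian with σ² = 2Dt; advection only shifts the center.
σ = √(2 × 0.300 × 8.00) = 2.19 m.

2.19 m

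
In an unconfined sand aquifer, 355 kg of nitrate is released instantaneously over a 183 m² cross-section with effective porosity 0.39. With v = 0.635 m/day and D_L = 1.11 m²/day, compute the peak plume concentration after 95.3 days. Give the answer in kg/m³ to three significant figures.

The peak of an instantaneous 1D plume sits at x = vt; there the Gaussian factor is 1 and C_max = M/(n_e·A·√(4πDt)), where n_e·A is the pore area the mass is dissolved in.
√(4πDt) = √(4π × 1.11 × 95.3) = 36.46 m, so C_max = 355/(0.39 × 183 × 36.46) = 0.136 kg/m³.

0.136 kg/m³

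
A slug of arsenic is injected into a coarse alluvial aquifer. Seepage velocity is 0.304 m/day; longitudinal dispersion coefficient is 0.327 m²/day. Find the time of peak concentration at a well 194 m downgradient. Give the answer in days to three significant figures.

For the 1D instantaneous-source solution, setting ∂C/∂t = 0 at fixed x gives v²t² + 2Dt − x² = 0, so t = (√(D² + v²x²) − D)/v².
√(D² + v²x²) = √(0.327² + 0.304² × 194²) = 58.98; v² = 0.092416.
t = (58.98 − 0.327)/0.092416 = 635 days (vs. the pure-advection estimate x/v = 638 d).

635 days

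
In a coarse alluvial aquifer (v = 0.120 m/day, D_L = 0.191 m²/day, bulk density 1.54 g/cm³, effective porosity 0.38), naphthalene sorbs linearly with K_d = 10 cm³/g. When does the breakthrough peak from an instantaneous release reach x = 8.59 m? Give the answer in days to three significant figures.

Retardation factor R = 1 + ρ_b·K_d/n = 1 + 1.54 × 10/0.38 = 41.53.
Sorption retards both mechanisms: v_R = v/R = 0.002889 m/day, D_R = D/R = 0.004599 m²/day.
Peak time from v_R²t² + 2D_R t − x² = 0: t = (√(D_R² + v_R²x²) − D_R)/v_R².
√(D_R² + v_R²x²) = √(0.004599² + 0.002889² × 8.59²) = 0.02524; v_R² = 8.346e-06.
t = (0.02524 − 0.004599)/8.346e-06 = 2470 days.

2470 days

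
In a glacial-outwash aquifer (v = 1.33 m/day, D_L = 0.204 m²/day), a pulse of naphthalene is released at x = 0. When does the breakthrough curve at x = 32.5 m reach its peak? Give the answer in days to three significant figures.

For the 1D instantaneous-source solution, setting ∂C/∂t = 0 at fixed x gives v²t² + 2Dt − x² = 0, so t = (√(D² + v²x²) − D)/v².
√(D² + v²x²) = √(0.204² + 1.33² × 32.5²) = 43.23; v² = 1.7689.
t = (43.23 − 0.204)/1.7689 = 24.3 days (vs. the pure-advection estimate x/v = 24.4 d).

24.3 days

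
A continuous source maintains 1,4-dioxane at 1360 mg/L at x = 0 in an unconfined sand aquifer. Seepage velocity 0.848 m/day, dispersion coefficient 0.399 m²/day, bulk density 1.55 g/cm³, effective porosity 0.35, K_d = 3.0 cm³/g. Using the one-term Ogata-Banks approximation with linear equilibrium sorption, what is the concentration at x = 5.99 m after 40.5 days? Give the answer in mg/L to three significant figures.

Retardation factor R = 1 + ρ_b·K_d/n = 1 + 1.55 × 3.0/0.35 = 14.29.
Sorption retards both mechanisms: v_R = v/R = 0.05934 m/day, D_R = D/R = 0.02792 m²/day.
v_R·t = 0.05934 × 40.5 = 2.40327 m; 2√(D_R t) = 2.127 m; argument = (5.99 − 2.40327)/2.127 = 1.686.
C = C₀ × ½·erfc(1.686) = 1360 × 0.008554 = 11.6 mg/L.

11.6 mg/L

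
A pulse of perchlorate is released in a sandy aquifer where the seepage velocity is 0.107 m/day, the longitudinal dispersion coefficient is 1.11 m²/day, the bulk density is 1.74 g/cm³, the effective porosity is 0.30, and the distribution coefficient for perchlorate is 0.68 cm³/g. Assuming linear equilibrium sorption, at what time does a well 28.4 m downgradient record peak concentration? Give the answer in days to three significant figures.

Retardation factor R = 1 + ρ_b·K_d/n = 1 + 1.74 × 0.68/0.30 = 4.944.
Sorption retards both mechanisms: v_R = v/R = 0.02164 m/day, D_R = D/R = 0.2245 m²/day.
Peak time from v_R²t² + 2D_R t − x² = 0: t = (√(D_R² + v_R²x²) − D_R)/v_R².
√(D_R² + v_R²x²) = √(0.2245² + 0.02164² × 28.4²) = 0.6543; v_R² = 0.0004683.
t = (0.6543 − 0.2245)/0.0004683 = 918 days.

918 days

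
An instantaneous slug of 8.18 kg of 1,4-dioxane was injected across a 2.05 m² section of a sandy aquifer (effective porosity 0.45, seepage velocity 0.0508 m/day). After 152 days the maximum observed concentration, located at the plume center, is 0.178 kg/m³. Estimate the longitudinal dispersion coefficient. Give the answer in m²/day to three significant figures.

1.30 m²/day

At the plume center C_max = M/(n_e·A·√(4πDt)), so D = M²/(4πt·(n_e·A·C_max)²).
n_e·A·C_max = 0.45 × 2.05 × 0.178 = 0.1642 kg/m.
D = 8.18²/(4π × 152 × 0.1642²) = 1.30 m²/day.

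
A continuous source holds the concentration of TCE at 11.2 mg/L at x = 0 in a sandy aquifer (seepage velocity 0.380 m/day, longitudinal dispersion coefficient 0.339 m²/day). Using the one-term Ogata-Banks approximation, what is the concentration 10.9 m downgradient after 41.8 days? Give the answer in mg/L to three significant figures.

9.24 mg/L

For a continuous step input, C/C₀ ≈ ½·erfc((x−vt)/(2√(Dt))).
vt = 0.380 × 41.8 = 15.884 m and 2√(Dt) = 2√(0.339 × 41.8) = 7.529 m.
Argument (x−vt)/(2√(Dt)) = (10.9 − 15.884)/7.529 = -0.6620; ½·erfc(-0.6620) = 0.8254.
C = 11.2 × 0.8254 = 9.24 mg/L.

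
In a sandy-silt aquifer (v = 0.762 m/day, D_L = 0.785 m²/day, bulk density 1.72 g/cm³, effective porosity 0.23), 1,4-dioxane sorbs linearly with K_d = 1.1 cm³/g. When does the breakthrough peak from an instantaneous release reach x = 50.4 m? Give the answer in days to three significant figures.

Retardation factor R = 1 + ρ_b·K_d/n = 1 + 1.72 × 1.1/0.23 = 9.226.
Sorption retards both mechanisms: v_R = v/R = 0.08259 m/day, D_R = D/R = 0.08509 m²/day.
Peak time from v_R²t² + 2D_R t − x² = 0: t = (√(D_R² + v_R²x²) − D_R)/v_R².
√(D_R² + v_R²x²) = √(0.08509² + 0.08259² × 50.4²) = 4.163; v_R² = 0.006821.
t = (4.163 − 0.08509)/0.006821 = 598 days.

598 days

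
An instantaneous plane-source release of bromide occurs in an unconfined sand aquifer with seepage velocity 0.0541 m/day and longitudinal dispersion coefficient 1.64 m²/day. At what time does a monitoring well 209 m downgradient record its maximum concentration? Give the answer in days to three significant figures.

3340 days

For the 1D instantaneous-source solution, setting ∂C/∂t = 0 at fixed x gives v²t² + 2Dt − x² = 0, so t = (√(D² + v²x²) − D)/v².
√(D² + v²x²) = √(1.64² + 0.0541² × 209²) = 11.43; v² = 0.00292681.
t = (11.43 − 1.64)/0.00292681 = 3340 days (vs. the pure-advection estimate x/v = 3860 d).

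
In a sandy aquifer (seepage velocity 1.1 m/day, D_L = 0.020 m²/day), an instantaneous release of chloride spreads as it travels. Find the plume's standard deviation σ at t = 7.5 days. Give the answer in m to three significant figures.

0.548 m

Dispersive spreading gives a Gaussian with σ² = 2Dt; advection only shifts the center.
σ = √(2 × 0.020 × 7.5) = 0.548 m.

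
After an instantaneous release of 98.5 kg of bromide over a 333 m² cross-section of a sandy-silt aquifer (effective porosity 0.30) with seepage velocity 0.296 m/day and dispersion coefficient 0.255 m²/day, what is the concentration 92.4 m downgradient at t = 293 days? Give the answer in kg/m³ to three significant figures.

0.0289 kg/m³

For an instantaneous plane source, C(x,t) = M/(n_e·A·√(4πDt)) · exp(−(x−vt)²/(4Dt)), with n_e·A the pore (flow) area.
Plume center vt = 0.296 × 293 = 86.728 m, so the well at 92.4 m is 5.672 m downgradient of the peak.
√(4πDt) = 30.64 m, giving peak height M/(n_e·A·√(4πDt)) = 98.5/(0.30 × 333 × 30.64) = 0.03218 kg/m³.
(x−vt)²/(4Dt) = (5.672)²/(4 × 0.255 × 293) = 0.1076; exp(−0.1076) = 0.8980.
C = 0.03218 × 0.8980 = 0.0289 kg/m³.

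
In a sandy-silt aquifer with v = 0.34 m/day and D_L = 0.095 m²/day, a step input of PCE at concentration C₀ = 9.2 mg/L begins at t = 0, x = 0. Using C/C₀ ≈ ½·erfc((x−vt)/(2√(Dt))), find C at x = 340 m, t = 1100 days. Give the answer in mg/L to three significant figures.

For a continuous step input, C/C₀ ≈ ½·erfc((x−vt)/(2√(Dt))).
vt = 0.34 × 1100 = 374 m and 2√(Dt) = 2√(0.095 × 1100) = 20.45 m.
Argument (x−vt)/(2√(Dt)) = (340 − 374)/20.45 = -1.663; ½·erfc(-1.663) = 0.9907.
C = 9.2 × 0.9907 = 9.11 mg/L.

9.11 mg/L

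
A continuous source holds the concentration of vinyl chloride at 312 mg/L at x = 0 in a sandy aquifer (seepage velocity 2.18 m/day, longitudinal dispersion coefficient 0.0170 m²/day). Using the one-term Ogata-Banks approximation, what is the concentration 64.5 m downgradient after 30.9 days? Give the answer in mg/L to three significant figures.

For a continuous step input, C/C₀ ≈ ½·erfc((x−vt)/(2√(Dt))).
vt = 2.18 × 30.9 = 67.362 m and 2√(Dt) = 2√(0.0170 × 30.9) = 1.450 m.
Argument (x−vt)/(2√(Dt)) = (64.5 − 67.362)/1.450 = -1.974; ½·erfc(-1.974) = 0.9974.
C = 312 × 0.9974 = 311 mg/L.

311 mg/L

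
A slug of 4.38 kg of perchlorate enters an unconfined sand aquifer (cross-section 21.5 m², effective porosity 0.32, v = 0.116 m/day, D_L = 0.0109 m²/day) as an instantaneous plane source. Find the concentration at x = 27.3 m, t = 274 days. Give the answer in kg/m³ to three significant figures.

For an instantaneous plane source, C(x,t) = M/(n_e·A·√(4πDt)) · exp(−(x−vt)²/(4Dt)), with n_e·A the pore (flow) area.
Plume center vt = 0.116 × 274 = 31.784 m, so the well at 27.3 m is 4.484 m upgradient of the peak.
√(4πDt) = 6.126 m, giving peak height M/(n_e·A·√(4πDt)) = 4.38/(0.32 × 21.5 × 6.126) = 0.1039 kg/m³.
(x−vt)²/(4Dt) = (-4.484)²/(4 × 0.0109 × 274) = 1.683; exp(−1.683) = 0.1858.
C = 0.1039 × 0.1858 = 0.0193 kg/m³.

0.0193 kg/m³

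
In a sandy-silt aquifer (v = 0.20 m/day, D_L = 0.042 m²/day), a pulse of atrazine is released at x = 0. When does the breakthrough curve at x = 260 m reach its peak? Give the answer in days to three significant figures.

1300 days

For the 1D instantaneous-source solution, setting ∂C/∂t = 0 at fixed x gives v²t² + 2Dt − x² = 0, so t = (√(D² + v²x²) − D)/v².
√(D² + v²x²) = √(0.042² + 0.20² × 260²) = 52.00; v² = 0.04.
t = (52.00 − 0.042)/0.04 = 1300 days (vs. the pure-advection estimate x/v = 1300 d).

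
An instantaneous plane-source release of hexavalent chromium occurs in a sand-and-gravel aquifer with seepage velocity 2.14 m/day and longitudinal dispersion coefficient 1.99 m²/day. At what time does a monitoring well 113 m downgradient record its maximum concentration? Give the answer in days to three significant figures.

52.4 days

For the 1D instantaneous-source solution, setting ∂C/∂t = 0 at fixed x gives v²t² + 2Dt − x² = 0, so t = (√(D² + v²x²) − D)/v².
√(D² + v²x²) = √(1.99² + 2.14² × 113²) = 241.8; v² = 4.5796.
t = (241.8 − 1.99)/4.5796 = 52.4 days (vs. the pure-advection estimate x/v = 52.8 d).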